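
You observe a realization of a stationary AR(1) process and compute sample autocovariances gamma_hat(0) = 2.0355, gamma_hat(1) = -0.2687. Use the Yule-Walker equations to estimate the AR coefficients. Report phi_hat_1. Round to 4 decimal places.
\hat\phi_{1} = -0.1320

The Yule-Walker equations for an AR(p) process read, in matrix form,
  Gamma_p phi = r_p,   with   (Gamma_p)_{ij} = gamma(|i - j|),
                       (r_p)_i = gamma(i),   i,j = 1..p.
Substitute the sample gammas (Toeplitz matrix and right-hand side of size 1):
  Gamma_p = [[2.0355]]
  r_p     = [-0.2687]
With p = 1 this is the single equation gamma(0) phi_1 = gamma(1):
  phi_hat_1 = gamma(1) / gamma(0) = -0.2687 / 2.0355 = -0.1320.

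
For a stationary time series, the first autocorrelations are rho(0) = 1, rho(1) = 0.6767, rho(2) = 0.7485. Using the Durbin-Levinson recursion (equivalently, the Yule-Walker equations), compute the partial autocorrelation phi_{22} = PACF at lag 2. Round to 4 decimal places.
\phi_{22} = 0.5360

The PACF at lag k is phi_{kk}, the last component of the solution
to the Yule-Walker system G_k phi = r_k where
  (G_k)_{ij} = rho(|i - j|), (r_k)_i = rho(i), i,j = 1..k.
Equivalently, Durbin-Levinson gives phi_{kk} iteratively:
  phi_{11} = rho(1)
  phi_{kk} = [rho(k) - sum_{j=1..k-1} phi_{k-1,j} rho(k-j)]
            / [1 - sum_{j=1..k-1} phi_{k-1,j} rho(j)],
  phi_{k,j} = phi_{k-1,j} - phi_{kk} phi_{k-1,k-j},  j = 1..k-1.
Step k = 1:
  phi_11 = rho(1) = 0.6767.
Step k = 2:
  phi_22 = [rho(2) - phi_11 rho(1)] / [1 - phi_11 rho(1)] = [0.7485 - (0.6767)(0.6767)] / [1 - (0.6767)(0.6767)]
         = 0.29057711 / 0.54207711 = 0.536.
Therefore phi_{22} = 0.5360.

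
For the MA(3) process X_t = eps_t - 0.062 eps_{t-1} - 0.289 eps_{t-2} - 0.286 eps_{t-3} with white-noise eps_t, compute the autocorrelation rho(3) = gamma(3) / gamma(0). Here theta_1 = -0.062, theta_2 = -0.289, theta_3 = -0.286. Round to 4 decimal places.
\rho(3) = -0.2446

For an MA(q) process with theta_0 = 1, the autocovariance is
  gamma(k) = sigma^2 * sum_{i=0..q-k} theta_i * theta_{i+k},
and rho(k) = gamma(k) / gamma(0). Sigma^2 cancels.
  numerator   = (1)*(-0.286) = -0.286.
  denominator = (1)^2 + (-0.062)^2 + (-0.289)^2 + (-0.286)^2 = 1.169161.
  rho(3) = -0.286 / 1.169161 = -0.2446.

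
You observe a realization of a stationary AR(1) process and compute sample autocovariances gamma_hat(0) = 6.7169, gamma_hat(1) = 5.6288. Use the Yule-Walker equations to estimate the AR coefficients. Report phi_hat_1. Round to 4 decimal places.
\hat\phi_{1} = 0.8380

The Yule-Walker equations for an AR(p) process read, in matrix form,
  Gamma_p phi = r_p,   with   (Gamma_p)_{ij} = gamma(|i - j|),
                       (r_p)_i = gamma(i),   i,j = 1..p.
Substitute the sample gammas (Toeplitz matrix and right-hand side of size 1):
  Gamma_p = [[6.7169]]
  r_p     = [5.6288]
With p = 1 this is the single equation gamma(0) phi_1 = gamma(1):
  phi_hat_1 = gamma(1) / gamma(0) = 5.6288 / 6.7169 = 0.8380.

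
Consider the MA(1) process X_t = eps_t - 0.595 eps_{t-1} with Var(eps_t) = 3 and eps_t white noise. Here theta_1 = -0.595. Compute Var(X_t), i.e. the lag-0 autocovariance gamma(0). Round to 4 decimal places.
\gamma(0) = 4.0621

For an MA(q) process X_t = eps_t + sum_i theta_i eps_{t-i} with
Var(eps_t) = sigma^2, the variance is
  gamma(0) = sigma^2 * (1 + sum_i theta_i^2).
  sum_i theta_i^2 = (-0.595)^2 = 0.354025.
  gamma(0) = 3 * (1 + 0.354025) = 3 * 1.354025 = 4.062075, which rounds to 4.0621.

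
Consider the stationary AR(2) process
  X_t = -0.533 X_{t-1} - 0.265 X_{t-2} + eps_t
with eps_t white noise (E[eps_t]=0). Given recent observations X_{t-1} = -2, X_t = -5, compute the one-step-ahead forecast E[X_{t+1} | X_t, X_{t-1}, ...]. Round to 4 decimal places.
E[X_{t+1} \mid \mathcal F_t] = 3.1950

For an AR(p) model X_t = c + sum_i phi_i X_{t-i} + eps_t, the
one-step-ahead conditional mean is
  E[X_{t+1} | X_t, ...] = c + sum_i phi_i X_{t+1-i}.
Substitute known values:
  E[X_{t+1} | ...] = (-0.533) * (-5) + (-0.265) * (-2)
                   = 3.1950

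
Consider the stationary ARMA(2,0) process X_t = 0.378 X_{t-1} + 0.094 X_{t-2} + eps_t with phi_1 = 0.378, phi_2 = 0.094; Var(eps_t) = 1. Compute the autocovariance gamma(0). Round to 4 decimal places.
\gamma(0) = 1.2216

Multiply the model equation by X_{t-k} and take expectations. With theta_0 = psi_0 = 1 and psi_j the MA(infinity) weights, this gives
  gamma(k) - sum_i phi_i gamma(k-i) = c_k,
  c_k = sigma^2 * sum_{j=k..q} theta_j psi_{j-k}   (c_k = 0 for k > q),
using gamma(-m) = gamma(m).
Pure AR (q = 0): c_0 = sigma^2 = 1, c_k = 0 for k >= 1.
Equations for k = 0, 1, 2 (AR order 2, c_2 = 0):
  (E0) gamma(0) = phi_1 gamma(1) + phi_2 gamma(2) + c_0
  (E1) gamma(1) = phi_1 gamma(0) + phi_2 gamma(1) + c_1
  (E2) gamma(2) = phi_1 gamma(1) + phi_2 gamma(0)
From (E1): gamma(1) = A gamma(0) + B with
  A = phi_1 / (1 - phi_2) = 0.378 / 0.906 = 0.417219,   B = c_1 / (1 - phi_2) = 0 / 0.906 = 0.
Insert (E2) into (E0): gamma(0) (1 - phi_2^2) = phi_1 (1 + phi_2) gamma(1) + c_0.
  phi_1 (1 + phi_2) = (0.378)(1.094) = 0.413532,   1 - phi_2^2 = 0.991164.
Replace gamma(1) by A gamma(0) + B and collect gamma(0):
  gamma(0) [0.991164 - (0.413532)(0.417219)] = c_0 = 1
  gamma(0) * 0.818631 = 1
  gamma(0) = 1 / 0.818631 = 1.221552.
Therefore gamma(0) = 1.2216 (to 4 decimal places).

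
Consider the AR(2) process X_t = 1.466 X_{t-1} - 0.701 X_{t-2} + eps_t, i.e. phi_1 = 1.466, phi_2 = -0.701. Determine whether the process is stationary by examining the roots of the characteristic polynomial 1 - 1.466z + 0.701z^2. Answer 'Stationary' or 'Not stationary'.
\text{Stationary}

The AR(p) characteristic polynomial is P(z) = 1 - 1.466z + 0.701z^2.
Stationarity requires all roots to lie outside the unit circle, i.e. |z| > 1 for every root.
Set 1 + (-1.466) z + (0.701) z^2 = 0, i.e. a z^2 + b z + c = 0 with a = 0.701, b = -1.466, c = 1.
Discriminant D = b^2 - 4ac = (-1.466)^2 - 4*(0.701)*1 = 2.149156 - (2.804) = -0.654844.
D < 0, so the roots are the complex-conjugate pair z = (-b +/- i sqrt(-D)) / (2a) = 1.0456 +/- 0.5772i.
For a conjugate pair |z|^2 = z * conj(z) = (product of roots) = c/a = 1/(0.701) = 1.426534, so |z| = sqrt(1.426534) = 1.1944 for both roots.
Moduli of all roots: 1.1944, 1.1944.
All moduli strictly greater than 1? Yes.
Verdict: Stationary.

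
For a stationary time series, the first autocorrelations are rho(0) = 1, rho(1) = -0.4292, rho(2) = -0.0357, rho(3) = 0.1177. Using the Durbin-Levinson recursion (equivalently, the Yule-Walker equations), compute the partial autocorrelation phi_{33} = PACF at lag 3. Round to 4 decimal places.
\phi_{33} = -0.0231

The PACF at lag k is phi_{kk}, the last component of the solution
to the Yule-Walker system G_k phi = r_k where
  (G_k)_{ij} = rho(|i - j|), (r_k)_i = rho(i), i,j = 1..k.
Equivalently, Durbin-Levinson gives phi_{kk} iteratively:
  phi_{11} = rho(1)
  phi_{kk} = [rho(k) - sum_{j=1..k-1} phi_{k-1,j} rho(k-j)]
            / [1 - sum_{j=1..k-1} phi_{k-1,j} rho(j)],
  phi_{k,j} = phi_{k-1,j} - phi_{kk} phi_{k-1,k-j},  j = 1..k-1.
Step k = 1:
  phi_11 = rho(1) = -0.4292.
Step k = 2:
  phi_22 = [rho(2) - phi_11 rho(1)] / [1 - phi_11 rho(1)] = [-0.0357 - (-0.4292)(-0.4292)] / [1 - (-0.4292)(-0.4292)]
         = -0.21991264 / 0.81578736 = -0.269571.
  Update: phi_21 = phi_11 - phi_22 phi_11 = -0.4292 - (-0.269571)(-0.4292) = -0.5449.
Step k = 3:
  phi_33 = [rho(3) - phi_21 rho(2) - phi_22 rho(1)] / [1 - phi_21 rho(1) - phi_22 rho(2)]
    numerator   = 0.1177 - (-0.5449)(-0.0357) - (-0.269571)(-0.4292) = -0.01745281
    denominator = 1 - (-0.5449)(-0.4292) - (-0.269571)(-0.0357) = 0.75650528
  phi_33 = -0.01745281 / 0.75650528 = -0.0231.
Therefore phi_{33} = -0.0231.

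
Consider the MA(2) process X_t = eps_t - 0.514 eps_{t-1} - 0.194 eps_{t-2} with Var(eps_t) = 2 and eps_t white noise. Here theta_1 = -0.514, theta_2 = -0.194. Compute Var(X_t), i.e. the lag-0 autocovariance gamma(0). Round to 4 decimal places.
\gamma(0) = 2.6037

For an MA(q) process X_t = eps_t + sum_i theta_i eps_{t-i} with
Var(eps_t) = sigma^2, the variance is
  gamma(0) = sigma^2 * (1 + sum_i theta_i^2).
  sum_i theta_i^2 = (-0.514)^2 + (-0.194)^2 = 0.264196 + 0.037636 = 0.301832.
  gamma(0) = 2 * (1 + 0.301832) = 2 * 1.301832 = 2.603664, which rounds to 2.6037.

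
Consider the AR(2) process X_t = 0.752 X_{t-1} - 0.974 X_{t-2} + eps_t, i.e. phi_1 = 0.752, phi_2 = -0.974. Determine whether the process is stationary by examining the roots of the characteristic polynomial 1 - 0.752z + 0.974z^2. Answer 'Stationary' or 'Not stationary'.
\text{Stationary}

The AR(p) characteristic polynomial is P(z) = 1 - 0.752z + 0.974z^2.
Stationarity requires all roots to lie outside the unit circle, i.e. |z| > 1 for every root.
Set 1 + (-0.752) z + (0.974) z^2 = 0, i.e. a z^2 + b z + c = 0 with a = 0.974, b = -0.752, c = 1.
Discriminant D = b^2 - 4ac = (-0.752)^2 - 4*(0.974)*1 = 0.565504 - (3.896) = -3.330496.
D < 0, so the roots are the complex-conjugate pair z = (-b +/- i sqrt(-D)) / (2a) = 0.386 +/- 0.9368i.
For a conjugate pair |z|^2 = z * conj(z) = (product of roots) = c/a = 1/(0.974) = 1.026694, so |z| = sqrt(1.026694) = 1.0133 for both roots.
Moduli of all roots: 1.0133, 1.0133.
All moduli strictly greater than 1? Yes.
Verdict: Stationary.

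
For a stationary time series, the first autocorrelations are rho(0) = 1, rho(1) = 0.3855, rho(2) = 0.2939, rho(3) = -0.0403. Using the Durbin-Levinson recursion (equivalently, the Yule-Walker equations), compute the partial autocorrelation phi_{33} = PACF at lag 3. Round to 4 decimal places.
\phi_{33} = -0.2420

The PACF at lag k is phi_{kk}, the last component of the solution
to the Yule-Walker system G_k phi = r_k where
  (G_k)_{ij} = rho(|i - j|), (r_k)_i = rho(i), i,j = 1..k.
Equivalently, Durbin-Levinson gives phi_{kk} iteratively:
  phi_{11} = rho(1)
  phi_{kk} = [rho(k) - sum_{j=1..k-1} phi_{k-1,j} rho(k-j)]
            / [1 - sum_{j=1..k-1} phi_{k-1,j} rho(j)],
  phi_{k,j} = phi_{k-1,j} - phi_{kk} phi_{k-1,k-j},  j = 1..k-1.
Step k = 1:
  phi_11 = rho(1) = 0.3855.
Step k = 2:
  phi_22 = [rho(2) - phi_11 rho(1)] / [1 - phi_11 rho(1)] = [0.2939 - (0.3855)(0.3855)] / [1 - (0.3855)(0.3855)]
         = 0.14528975 / 0.85138975 = 0.17065.
  Update: phi_21 = phi_11 - phi_22 phi_11 = 0.3855 - (0.17065)(0.3855) = 0.319714.
Step k = 3:
  phi_33 = [rho(3) - phi_21 rho(2) - phi_22 rho(1)] / [1 - phi_21 rho(1) - phi_22 rho(2)]
    numerator   = -0.0403 - (0.319714)(0.2939) - (0.17065)(0.3855) = -0.20004967
    denominator = 1 - (0.319714)(0.3855) - (0.17065)(0.2939) = 0.82659604
  phi_33 = -0.20004967 / 0.82659604 = -0.242.
Therefore phi_{33} = -0.2420.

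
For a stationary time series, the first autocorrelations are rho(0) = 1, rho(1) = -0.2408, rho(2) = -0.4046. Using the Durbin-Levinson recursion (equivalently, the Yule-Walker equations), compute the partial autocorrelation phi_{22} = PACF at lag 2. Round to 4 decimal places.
\phi_{22} = -0.4911

The PACF at lag k is phi_{kk}, the last component of the solution
to the Yule-Walker system G_k phi = r_k where
  (G_k)_{ij} = rho(|i - j|), (r_k)_i = rho(i), i,j = 1..k.
Equivalently, Durbin-Levinson gives phi_{kk} iteratively:
  phi_{11} = rho(1)
  phi_{kk} = [rho(k) - sum_{j=1..k-1} phi_{k-1,j} rho(k-j)]
            / [1 - sum_{j=1..k-1} phi_{k-1,j} rho(j)],
  phi_{k,j} = phi_{k-1,j} - phi_{kk} phi_{k-1,k-j},  j = 1..k-1.
Step k = 1:
  phi_11 = rho(1) = -0.2408.
Step k = 2:
  phi_22 = [rho(2) - phi_11 rho(1)] / [1 - phi_11 rho(1)] = [-0.4046 - (-0.2408)(-0.2408)] / [1 - (-0.2408)(-0.2408)]
         = -0.46258464 / 0.94201536 = -0.4911.
Therefore phi_{22} = -0.4911.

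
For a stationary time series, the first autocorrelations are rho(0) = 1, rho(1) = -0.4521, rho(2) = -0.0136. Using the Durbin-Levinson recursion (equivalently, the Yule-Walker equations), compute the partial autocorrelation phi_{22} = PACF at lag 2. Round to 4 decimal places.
\phi_{22} = -0.2740

The PACF at lag k is phi_{kk}, the last component of the solution
to the Yule-Walker system G_k phi = r_k where
  (G_k)_{ij} = rho(|i - j|), (r_k)_i = rho(i), i,j = 1..k.
Equivalently, Durbin-Levinson gives phi_{kk} iteratively:
  phi_{11} = rho(1)
  phi_{kk} = [rho(k) - sum_{j=1..k-1} phi_{k-1,j} rho(k-j)]
            / [1 - sum_{j=1..k-1} phi_{k-1,j} rho(j)],
  phi_{k,j} = phi_{k-1,j} - phi_{kk} phi_{k-1,k-j},  j = 1..k-1.
Step k = 1:
  phi_11 = rho(1) = -0.4521.
Step k = 2:
  phi_22 = [rho(2) - phi_11 rho(1)] / [1 - phi_11 rho(1)] = [-0.0136 - (-0.4521)(-0.4521)] / [1 - (-0.4521)(-0.4521)]
         = -0.21799441 / 0.79560559 = -0.274.
Therefore phi_{22} = -0.2740.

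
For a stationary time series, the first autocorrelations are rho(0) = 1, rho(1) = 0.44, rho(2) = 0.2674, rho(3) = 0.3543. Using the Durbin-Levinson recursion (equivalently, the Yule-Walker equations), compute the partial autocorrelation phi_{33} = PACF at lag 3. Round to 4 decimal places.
\phi_{33} = 0.2590

The PACF at lag k is phi_{kk}, the last component of the solution
to the Yule-Walker system G_k phi = r_k where
  (G_k)_{ij} = rho(|i - j|), (r_k)_i = rho(i), i,j = 1..k.
Equivalently, Durbin-Levinson gives phi_{kk} iteratively:
  phi_{11} = rho(1)
  phi_{kk} = [rho(k) - sum_{j=1..k-1} phi_{k-1,j} rho(k-j)]
            / [1 - sum_{j=1..k-1} phi_{k-1,j} rho(j)],
  phi_{k,j} = phi_{k-1,j} - phi_{kk} phi_{k-1,k-j},  j = 1..k-1.
Step k = 1:
  phi_11 = rho(1) = 0.44.
Step k = 2:
  phi_22 = [rho(2) - phi_11 rho(1)] / [1 - phi_11 rho(1)] = [0.2674 - (0.44)(0.44)] / [1 - (0.44)(0.44)]
         = 0.0738 / 0.8064 = 0.091518.
  Update: phi_21 = phi_11 - phi_22 phi_11 = 0.44 - (0.091518)(0.44) = 0.399732.
Step k = 3:
  phi_33 = [rho(3) - phi_21 rho(2) - phi_22 rho(1)] / [1 - phi_21 rho(1) - phi_22 rho(2)]
    numerator   = 0.3543 - (0.399732)(0.2674) - (0.091518)(0.44) = 0.20714377
    denominator = 1 - (0.399732)(0.44) - (0.091518)(0.2674) = 0.79964598
  phi_33 = 0.20714377 / 0.79964598 = 0.259.
Therefore phi_{33} = 0.2590.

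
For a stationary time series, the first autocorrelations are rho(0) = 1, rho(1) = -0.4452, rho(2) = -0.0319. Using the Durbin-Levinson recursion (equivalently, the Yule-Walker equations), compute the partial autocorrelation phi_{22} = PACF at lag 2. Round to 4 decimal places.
\phi_{22} = -0.2870

The PACF at lag k is phi_{kk}, the last component of the solution
to the Yule-Walker system G_k phi = r_k where
  (G_k)_{ij} = rho(|i - j|), (r_k)_i = rho(i), i,j = 1..k.
Equivalently, Durbin-Levinson gives phi_{kk} iteratively:
  phi_{11} = rho(1)
  phi_{kk} = [rho(k) - sum_{j=1..k-1} phi_{k-1,j} rho(k-j)]
            / [1 - sum_{j=1..k-1} phi_{k-1,j} rho(j)],
  phi_{k,j} = phi_{k-1,j} - phi_{kk} phi_{k-1,k-j},  j = 1..k-1.
Step k = 1:
  phi_11 = rho(1) = -0.4452.
Step k = 2:
  phi_22 = [rho(2) - phi_11 rho(1)] / [1 - phi_11 rho(1)] = [-0.0319 - (-0.4452)(-0.4452)] / [1 - (-0.4452)(-0.4452)]
         = -0.23010304 / 0.80179696 = -0.287.
Therefore phi_{22} = -0.2870.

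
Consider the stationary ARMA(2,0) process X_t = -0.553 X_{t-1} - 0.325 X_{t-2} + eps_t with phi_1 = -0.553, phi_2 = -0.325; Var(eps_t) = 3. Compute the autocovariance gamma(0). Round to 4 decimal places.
\gamma(0) = 4.0618

Multiply the model equation by X_{t-k} and take expectations. With theta_0 = psi_0 = 1 and psi_j the MA(infinity) weights, this gives
  gamma(k) - sum_i phi_i gamma(k-i) = c_k,
  c_k = sigma^2 * sum_{j=k..q} theta_j psi_{j-k}   (c_k = 0 for k > q),
using gamma(-m) = gamma(m).
Pure AR (q = 0): c_0 = sigma^2 = 3, c_k = 0 for k >= 1.
Equations for k = 0, 1, 2 (AR order 2, c_2 = 0):
  (E0) gamma(0) = phi_1 gamma(1) + phi_2 gamma(2) + c_0
  (E1) gamma(1) = phi_1 gamma(0) + phi_2 gamma(1) + c_1
  (E2) gamma(2) = phi_1 gamma(1) + phi_2 gamma(0)
From (E1): gamma(1) = A gamma(0) + B with
  A = phi_1 / (1 - phi_2) = -0.553 / 1.325 = -0.417358,   B = c_1 / (1 - phi_2) = 0 / 1.325 = 0.
Insert (E2) into (E0): gamma(0) (1 - phi_2^2) = phi_1 (1 + phi_2) gamma(1) + c_0.
  phi_1 (1 + phi_2) = (-0.553)(0.675) = -0.373275,   1 - phi_2^2 = 0.894375.
Replace gamma(1) by A gamma(0) + B and collect gamma(0):
  gamma(0) [0.894375 - (-0.373275)(-0.417358)] = c_0 = 3
  gamma(0) * 0.738586 = 3
  gamma(0) = 3 / 0.738586 = 4.061818.
Therefore gamma(0) = 4.0618 (to 4 decimal places).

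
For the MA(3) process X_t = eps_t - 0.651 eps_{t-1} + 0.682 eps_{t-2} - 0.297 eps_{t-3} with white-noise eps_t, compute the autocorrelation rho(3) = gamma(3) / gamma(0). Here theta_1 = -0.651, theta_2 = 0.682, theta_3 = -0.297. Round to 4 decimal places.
\rho(3) = -0.1502

For an MA(q) process with theta_0 = 1, the autocovariance is
  gamma(k) = sigma^2 * sum_{i=0..q-k} theta_i * theta_{i+k},
and rho(k) = gamma(k) / gamma(0). Sigma^2 cancels.
  numerator   = (1)*(-0.297) = -0.297.
  denominator = (1)^2 + (-0.651)^2 + (0.682)^2 + (-0.297)^2 = 1.977134.
  rho(3) = -0.297 / 1.977134 = -0.1502.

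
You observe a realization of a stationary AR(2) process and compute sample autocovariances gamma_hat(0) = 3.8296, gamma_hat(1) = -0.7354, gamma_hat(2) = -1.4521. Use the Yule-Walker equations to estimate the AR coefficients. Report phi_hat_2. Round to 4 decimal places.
\hat\phi_{2} = -0.4320

The Yule-Walker equations for an AR(p) process read, in matrix form,
  Gamma_p phi = r_p,   with   (Gamma_p)_{ij} = gamma(|i - j|),
                       (r_p)_i = gamma(i),   i,j = 1..p.
Substitute the sample gammas (Toeplitz matrix and right-hand side of size 2):
  Gamma_p = [[3.8296, -0.7354], [-0.7354, 3.8296]]
  r_p     = [-0.7354, -1.4521]
Written out:
  3.8296 phi_1 - 0.7354 phi_2 = -0.7354
  -0.7354 phi_1 + 3.8296 phi_2 = -1.4521
Solve by Cramer's rule:
  det = gamma(0)^2 - gamma(1)^2 = (3.8296)^2 - (-0.7354)^2 = 14.66583616 - 0.54081316 = 14.125023
  phi_hat_1 = [gamma(1) gamma(0) - gamma(1) gamma(2)] / det = [(-0.7354)(3.8296) - (-0.7354)(-1.4521)] / 14.125023 = -3.88416218 / 14.125023 = -0.275
  phi_hat_2 = [gamma(0) gamma(2) - gamma(1)^2] / det = [(3.8296)(-1.4521) - (-0.7354)^2] / 14.125023 = -6.10177532 / 14.125023 = -0.432
So phi_hat = [-0.2750, -0.4320].
Therefore phi_hat_2 = -0.4320.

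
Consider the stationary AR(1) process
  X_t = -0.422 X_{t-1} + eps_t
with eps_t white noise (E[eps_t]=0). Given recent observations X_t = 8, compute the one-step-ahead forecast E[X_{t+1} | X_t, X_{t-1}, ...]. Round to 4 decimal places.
E[X_{t+1} \mid \mathcal F_t] = -3.3760

For an AR(p) model X_t = c + sum_i phi_i X_{t-i} + eps_t, the
one-step-ahead conditional mean is
  E[X_{t+1} | X_t, ...] = c + sum_i phi_i X_{t+1-i}.
Substitute known values:
  E[X_{t+1} | ...] = (-0.422) * (8)
                   = -3.3760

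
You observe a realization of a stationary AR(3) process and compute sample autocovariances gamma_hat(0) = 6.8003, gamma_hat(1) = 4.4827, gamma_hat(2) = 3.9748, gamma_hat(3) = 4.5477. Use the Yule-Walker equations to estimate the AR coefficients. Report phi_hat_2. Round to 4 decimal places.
\hat\phi_{2} = 0.0710

The Yule-Walker equations for an AR(p) process read, in matrix form,
  Gamma_p phi = r_p,   with   (Gamma_p)_{ij} = gamma(|i - j|),
                       (r_p)_i = gamma(i),   i,j = 1..p.
Substitute the sample gammas (Toeplitz matrix and right-hand side of size 3):
  Gamma_p = [[6.8003, 4.4827, 3.9748], [4.4827, 6.8003, 4.4827], [3.9748, 4.4827, 6.8003]]
  r_p     = [4.4827, 3.9748, 4.5477]
Written out (R1..R3):
  (R1) 6.8003 phi_1 + 4.4827 phi_2 + 3.9748 phi_3 = 4.4827
  (R2) 4.4827 phi_1 + 6.8003 phi_2 + 4.4827 phi_3 = 3.9748
  (R3) 3.9748 phi_1 + 4.4827 phi_2 + 6.8003 phi_3 = 4.5477
Gaussian elimination:
  R2 <- R2 - (4.4827/6.8003) R1 = R2 - (0.659192) R1:  3.845342 phi_2 + 1.862546 phi_3 = 1.019842
  R3 <- R3 - (3.9748/6.8003) R1 = R3 - (0.584504) R1:  1.862546 phi_2 + 4.477015 phi_3 = 1.927546
  R3 <- R3 - (1.862546/3.845342) R2 = R3 - (0.484364) R2:  3.574865 phi_3 = 1.433571
Back-substitution:
  phi_hat_3 = 1.433571 / 3.574865 = 0.401014
  phi_hat_2 = (1.019842 - (1.862546)(0.401014)) / 3.845342 = 0.070978
  phi_hat_1 = (4.4827 - (4.4827)(0.070978) - (3.9748)(0.401014)) / 6.8003 = 0.378009
So phi_hat = [0.3780, 0.0710, 0.4010].
Therefore phi_hat_2 = 0.0710.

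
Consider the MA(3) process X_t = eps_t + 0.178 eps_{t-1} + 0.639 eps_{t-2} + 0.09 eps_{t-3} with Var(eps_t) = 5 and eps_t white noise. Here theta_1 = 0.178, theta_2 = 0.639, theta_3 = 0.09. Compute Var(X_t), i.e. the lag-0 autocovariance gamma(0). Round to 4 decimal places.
\gamma(0) = 7.2405

For an MA(q) process X_t = eps_t + sum_i theta_i eps_{t-i} with
Var(eps_t) = sigma^2, the variance is
  gamma(0) = sigma^2 * (1 + sum_i theta_i^2).
  sum_i theta_i^2 = (0.178)^2 + (0.639)^2 + (0.09)^2 = 0.031684 + 0.408321 + 0.0081 = 0.448105.
  gamma(0) = 5 * (1 + 0.448105) = 5 * 1.448105 = 7.240525, which rounds to 7.2405.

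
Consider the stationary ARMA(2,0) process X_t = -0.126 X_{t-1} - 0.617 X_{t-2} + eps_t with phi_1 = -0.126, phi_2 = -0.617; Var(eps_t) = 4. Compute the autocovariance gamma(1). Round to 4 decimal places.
\gamma(1) = -0.5064

Multiply the model equation by X_{t-k} and take expectations. With theta_0 = psi_0 = 1 and psi_j the MA(infinity) weights, this gives
  gamma(k) - sum_i phi_i gamma(k-i) = c_k,
  c_k = sigma^2 * sum_{j=k..q} theta_j psi_{j-k}   (c_k = 0 for k > q),
using gamma(-m) = gamma(m).
Pure AR (q = 0): c_0 = sigma^2 = 4, c_k = 0 for k >= 1.
Equations for k = 0, 1, 2 (AR order 2, c_2 = 0):
  (E0) gamma(0) = phi_1 gamma(1) + phi_2 gamma(2) + c_0
  (E1) gamma(1) = phi_1 gamma(0) + phi_2 gamma(1) + c_1
  (E2) gamma(2) = phi_1 gamma(1) + phi_2 gamma(0)
From (E1): gamma(1) = A gamma(0) + B with
  A = phi_1 / (1 - phi_2) = -0.126 / 1.617 = -0.077922,   B = c_1 / (1 - phi_2) = 0 / 1.617 = 0.
Insert (E2) into (E0): gamma(0) (1 - phi_2^2) = phi_1 (1 + phi_2) gamma(1) + c_0.
  phi_1 (1 + phi_2) = (-0.126)(0.383) = -0.048258,   1 - phi_2^2 = 0.619311.
Replace gamma(1) by A gamma(0) + B and collect gamma(0):
  gamma(0) [0.619311 - (-0.048258)(-0.077922)] = c_0 = 4
  gamma(0) * 0.615551 = 4
  gamma(0) = 4 / 0.615551 = 6.498247.
  gamma(1) = A gamma(0) = (-0.077922)(6.498247) = -0.506357.
Therefore gamma(1) = -0.5064 (to 4 decimal places).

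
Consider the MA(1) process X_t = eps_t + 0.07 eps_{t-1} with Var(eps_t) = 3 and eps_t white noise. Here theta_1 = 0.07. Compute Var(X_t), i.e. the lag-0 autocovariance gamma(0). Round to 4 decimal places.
\gamma(0) = 3.0147

For an MA(q) process X_t = eps_t + sum_i theta_i eps_{t-i} with
Var(eps_t) = sigma^2, the variance is
  gamma(0) = sigma^2 * (1 + sum_i theta_i^2).
  sum_i theta_i^2 = (0.07)^2 = 0.0049.
  gamma(0) = 3 * (1 + 0.0049) = 3 * 1.0049 = 3.0147.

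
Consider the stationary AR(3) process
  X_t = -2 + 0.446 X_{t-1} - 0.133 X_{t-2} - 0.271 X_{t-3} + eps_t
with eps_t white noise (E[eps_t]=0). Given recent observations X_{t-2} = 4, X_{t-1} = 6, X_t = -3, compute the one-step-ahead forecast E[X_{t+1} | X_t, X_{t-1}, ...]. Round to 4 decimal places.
E[X_{t+1} \mid \mathcal F_t] = -5.2200

For an AR(p) model X_t = c + sum_i phi_i X_{t-i} + eps_t, the
one-step-ahead conditional mean is
  E[X_{t+1} | X_t, ...] = c + sum_i phi_i X_{t+1-i}.
Substitute known values:
  E[X_{t+1} | ...] = -2 + (0.446) * (-3) + (-0.133) * (6) + (-0.271) * (4)
                   = -5.2200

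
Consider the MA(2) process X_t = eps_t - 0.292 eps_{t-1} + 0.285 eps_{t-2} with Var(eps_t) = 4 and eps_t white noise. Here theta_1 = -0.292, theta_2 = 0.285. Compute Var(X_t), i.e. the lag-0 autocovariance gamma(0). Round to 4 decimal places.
\gamma(0) = 4.6660

For an MA(q) process X_t = eps_t + sum_i theta_i eps_{t-i} with
Var(eps_t) = sigma^2, the variance is
  gamma(0) = sigma^2 * (1 + sum_i theta_i^2).
  sum_i theta_i^2 = (-0.292)^2 + (0.285)^2 = 0.085264 + 0.081225 = 0.166489.
  gamma(0) = 4 * (1 + 0.166489) = 4 * 1.166489 = 4.665956, which rounds to 4.6660.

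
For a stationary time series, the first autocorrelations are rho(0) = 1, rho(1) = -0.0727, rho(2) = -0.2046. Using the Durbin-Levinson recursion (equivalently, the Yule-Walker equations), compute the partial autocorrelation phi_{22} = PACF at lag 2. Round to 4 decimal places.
\phi_{22} = -0.2110

The PACF at lag k is phi_{kk}, the last component of the solution
to the Yule-Walker system G_k phi = r_k where
  (G_k)_{ij} = rho(|i - j|), (r_k)_i = rho(i), i,j = 1..k.
Equivalently, Durbin-Levinson gives phi_{kk} iteratively:
  phi_{11} = rho(1)
  phi_{kk} = [rho(k) - sum_{j=1..k-1} phi_{k-1,j} rho(k-j)]
            / [1 - sum_{j=1..k-1} phi_{k-1,j} rho(j)],
  phi_{k,j} = phi_{k-1,j} - phi_{kk} phi_{k-1,k-j},  j = 1..k-1.
Step k = 1:
  phi_11 = rho(1) = -0.0727.
Step k = 2:
  phi_22 = [rho(2) - phi_11 rho(1)] / [1 - phi_11 rho(1)] = [-0.2046 - (-0.0727)(-0.0727)] / [1 - (-0.0727)(-0.0727)]
         = -0.20988529 / 0.99471471 = -0.211.
Therefore phi_{22} = -0.2110.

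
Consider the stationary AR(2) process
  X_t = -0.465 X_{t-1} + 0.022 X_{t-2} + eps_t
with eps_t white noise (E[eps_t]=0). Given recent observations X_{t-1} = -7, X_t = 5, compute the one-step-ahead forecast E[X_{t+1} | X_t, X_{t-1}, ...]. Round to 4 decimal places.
E[X_{t+1} \mid \mathcal F_t] = -2.4790

For an AR(p) model X_t = c + sum_i phi_i X_{t-i} + eps_t, the
one-step-ahead conditional mean is
  E[X_{t+1} | X_t, ...] = c + sum_i phi_i X_{t+1-i}.
Substitute known values:
  E[X_{t+1} | ...] = (-0.465) * (5) + (0.022) * (-7)
                   = -2.4790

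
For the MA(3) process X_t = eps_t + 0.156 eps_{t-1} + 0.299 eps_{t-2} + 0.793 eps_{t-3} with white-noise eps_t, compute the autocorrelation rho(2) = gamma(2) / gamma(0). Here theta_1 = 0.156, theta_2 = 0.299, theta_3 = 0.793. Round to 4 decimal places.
\rho(2) = 0.2426

For an MA(q) process with theta_0 = 1, the autocovariance is
  gamma(k) = sigma^2 * sum_{i=0..q-k} theta_i * theta_{i+k},
and rho(k) = gamma(k) / gamma(0). Sigma^2 cancels.
  numerator   = (1)*(0.299) + (0.156)*(0.793) = 0.422708.
  denominator = (1)^2 + (0.156)^2 + (0.299)^2 + (0.793)^2 = 1.742586.
  rho(2) = 0.422708 / 1.742586 = 0.2426.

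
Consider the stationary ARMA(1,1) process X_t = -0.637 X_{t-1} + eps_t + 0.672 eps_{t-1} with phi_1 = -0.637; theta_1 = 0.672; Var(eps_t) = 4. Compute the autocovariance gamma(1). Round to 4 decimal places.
\gamma(1) = 0.1347

Multiply the model equation by X_{t-k} and take expectations. With theta_0 = psi_0 = 1 and psi_j the MA(infinity) weights, this gives
  gamma(k) - sum_i phi_i gamma(k-i) = c_k,
  c_k = sigma^2 * sum_{j=k..q} theta_j psi_{j-k}   (c_k = 0 for k > q),
using gamma(-m) = gamma(m).
psi-weights needed (psi_j = theta_j + sum_i phi_i psi_{j-i}):
  psi_1 = theta_1 + phi_1 = 0.672 + (-0.637) = 0.035
Right-hand sides:
  c_0 = sigma^2 (1 + theta_1 psi_1) = 4 * (1 + (0.672)(0.035)) = 4 * 1.02352 = 4.09408
  c_1 = sigma^2 theta_1 = 4 * (0.672) = 2.688
  c_2 = 0
Equations for k = 0 and k = 1 (AR order 1):
  gamma(0) = phi_1 gamma(1) + c_0
  gamma(1) = phi_1 gamma(0) + c_1
Substituting the second into the first: gamma(0) (1 - phi_1^2) = c_0 + phi_1 c_1, so
  gamma(0) = (c_0 + phi_1 c_1) / (1 - phi_1^2) = (4.09408 + (-0.637)(2.688)) / (1 - (-0.637)^2) = 2.381824 / 0.594231 = 4.008246.
  gamma(1) = phi_1 gamma(0) + c_1 = (-0.637)(4.008246) + (2.688) = 0.134747.
Therefore gamma(1) = 0.1347 (to 4 decimal places).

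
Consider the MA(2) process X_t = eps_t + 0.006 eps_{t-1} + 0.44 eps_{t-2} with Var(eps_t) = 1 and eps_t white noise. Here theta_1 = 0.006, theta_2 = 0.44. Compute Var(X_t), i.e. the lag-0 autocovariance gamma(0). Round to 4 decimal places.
\gamma(0) = 1.1936

For an MA(q) process X_t = eps_t + sum_i theta_i eps_{t-i} with
Var(eps_t) = sigma^2, the variance is
  gamma(0) = sigma^2 * (1 + sum_i theta_i^2).
  sum_i theta_i^2 = (0.006)^2 + (0.44)^2 = 0.000036 + 0.1936 = 0.193636.
  gamma(0) = 1 * (1 + 0.193636) = 1 * 1.193636 = 1.193636, which rounds to 1.1936.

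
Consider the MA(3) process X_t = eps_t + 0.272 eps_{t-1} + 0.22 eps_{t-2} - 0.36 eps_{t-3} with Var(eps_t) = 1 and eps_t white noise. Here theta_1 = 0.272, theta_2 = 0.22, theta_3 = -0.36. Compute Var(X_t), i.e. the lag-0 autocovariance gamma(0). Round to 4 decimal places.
\gamma(0) = 1.2520

For an MA(q) process X_t = eps_t + sum_i theta_i eps_{t-i} with
Var(eps_t) = sigma^2, the variance is
  gamma(0) = sigma^2 * (1 + sum_i theta_i^2).
  sum_i theta_i^2 = (0.272)^2 + (0.22)^2 + (-0.36)^2 = 0.073984 + 0.0484 + 0.1296 = 0.251984.
  gamma(0) = 1 * (1 + 0.251984) = 1 * 1.251984 = 1.251984, which rounds to 1.2520.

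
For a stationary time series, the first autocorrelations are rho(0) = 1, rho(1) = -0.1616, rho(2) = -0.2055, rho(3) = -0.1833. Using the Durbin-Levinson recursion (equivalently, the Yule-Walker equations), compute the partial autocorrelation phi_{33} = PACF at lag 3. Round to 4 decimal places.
\phi_{33} = -0.2861

The PACF at lag k is phi_{kk}, the last component of the solution
to the Yule-Walker system G_k phi = r_k where
  (G_k)_{ij} = rho(|i - j|), (r_k)_i = rho(i), i,j = 1..k.
Equivalently, Durbin-Levinson gives phi_{kk} iteratively:
  phi_{11} = rho(1)
  phi_{kk} = [rho(k) - sum_{j=1..k-1} phi_{k-1,j} rho(k-j)]
            / [1 - sum_{j=1..k-1} phi_{k-1,j} rho(j)],
  phi_{k,j} = phi_{k-1,j} - phi_{kk} phi_{k-1,k-j},  j = 1..k-1.
Step k = 1:
  phi_11 = rho(1) = -0.1616.
Step k = 2:
  phi_22 = [rho(2) - phi_11 rho(1)] / [1 - phi_11 rho(1)] = [-0.2055 - (-0.1616)(-0.1616)] / [1 - (-0.1616)(-0.1616)]
         = -0.23161456 / 0.97388544 = -0.237825.
  Update: phi_21 = phi_11 - phi_22 phi_11 = -0.1616 - (-0.237825)(-0.1616) = -0.200033.
Step k = 3:
  phi_33 = [rho(3) - phi_21 rho(2) - phi_22 rho(1)] / [1 - phi_21 rho(1) - phi_22 rho(2)]
    numerator   = -0.1833 - (-0.200033)(-0.2055) - (-0.237825)(-0.1616) = -0.26283925
    denominator = 1 - (-0.200033)(-0.1616) - (-0.237825)(-0.2055) = 0.91880165
  phi_33 = -0.26283925 / 0.91880165 = -0.2861.
Therefore phi_{33} = -0.2861.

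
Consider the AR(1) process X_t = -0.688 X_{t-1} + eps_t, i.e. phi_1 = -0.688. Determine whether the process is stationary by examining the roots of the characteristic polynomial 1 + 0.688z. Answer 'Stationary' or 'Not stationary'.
\text{Stationary}

The AR(p) characteristic polynomial is P(z) = 1 + 0.688z.
Stationarity requires all roots to lie outside the unit circle, i.e. |z| > 1 for every root.
This is linear in z: 1 + (0.688) z = 0  =>  z = -1/(0.688) = -1.453488,  |z| = 1.453488.
Moduli of all roots: 1.4535.
All moduli strictly greater than 1? Yes.
Verdict: Stationary.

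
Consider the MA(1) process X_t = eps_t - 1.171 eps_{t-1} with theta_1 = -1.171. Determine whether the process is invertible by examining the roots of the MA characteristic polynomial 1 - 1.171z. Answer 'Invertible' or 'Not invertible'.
\text{Not invertible}

The MA(q) characteristic polynomial is P(z) = 1 - 1.171z.
Invertibility requires all roots to lie outside the unit circle, i.e. |z| > 1 for every root.
This is linear in z: 1 + (-1.171) z = 0  =>  z = -1/(-1.171) = 0.853971,  |z| = 0.853971.
Moduli of all roots: 0.8540.
All moduli strictly greater than 1? No.
Verdict: Not invertible.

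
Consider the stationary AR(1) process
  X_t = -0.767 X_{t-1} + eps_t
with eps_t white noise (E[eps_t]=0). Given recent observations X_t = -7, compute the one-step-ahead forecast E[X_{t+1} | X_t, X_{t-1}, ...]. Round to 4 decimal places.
E[X_{t+1} \mid \mathcal F_t] = 5.3690

For an AR(p) model X_t = c + sum_i phi_i X_{t-i} + eps_t, the
one-step-ahead conditional mean is
  E[X_{t+1} | X_t, ...] = c + sum_i phi_i X_{t+1-i}.
Substitute known values:
  E[X_{t+1} | ...] = (-0.767) * (-7)
                   = 5.3690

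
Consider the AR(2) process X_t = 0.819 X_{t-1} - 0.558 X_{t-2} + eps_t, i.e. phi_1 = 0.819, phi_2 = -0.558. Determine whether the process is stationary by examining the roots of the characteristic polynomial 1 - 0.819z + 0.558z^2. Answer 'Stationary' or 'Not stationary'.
\text{Stationary}

The AR(p) characteristic polynomial is P(z) = 1 - 0.819z + 0.558z^2.
Stationarity requires all roots to lie outside the unit circle, i.e. |z| > 1 for every root.
Set 1 + (-0.819) z + (0.558) z^2 = 0, i.e. a z^2 + b z + c = 0 with a = 0.558, b = -0.819, c = 1.
Discriminant D = b^2 - 4ac = (-0.819)^2 - 4*(0.558)*1 = 0.670761 - (2.232) = -1.561239.
D < 0, so the roots are the complex-conjugate pair z = (-b +/- i sqrt(-D)) / (2a) = 0.7339 +/- 1.1196i.
For a conjugate pair |z|^2 = z * conj(z) = (product of roots) = c/a = 1/(0.558) = 1.792115, so |z| = sqrt(1.792115) = 1.3387 for both roots.
Moduli of all roots: 1.3387, 1.3387.
All moduli strictly greater than 1? Yes.
Verdict: Stationary.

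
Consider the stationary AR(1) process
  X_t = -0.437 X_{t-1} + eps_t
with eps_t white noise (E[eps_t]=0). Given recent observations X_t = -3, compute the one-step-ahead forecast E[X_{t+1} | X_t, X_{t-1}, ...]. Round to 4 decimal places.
E[X_{t+1} \mid \mathcal F_t] = 1.3110

For an AR(p) model X_t = c + sum_i phi_i X_{t-i} + eps_t, the
one-step-ahead conditional mean is
  E[X_{t+1} | X_t, ...] = c + sum_i phi_i X_{t+1-i}.
Substitute known values:
  E[X_{t+1} | ...] = (-0.437) * (-3)
                   = 1.3110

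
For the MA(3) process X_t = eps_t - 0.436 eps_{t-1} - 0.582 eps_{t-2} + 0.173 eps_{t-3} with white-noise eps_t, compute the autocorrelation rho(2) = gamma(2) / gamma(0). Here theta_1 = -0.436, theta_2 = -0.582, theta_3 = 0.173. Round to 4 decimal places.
\rho(2) = -0.4218

For an MA(q) process with theta_0 = 1, the autocovariance is
  gamma(k) = sigma^2 * sum_{i=0..q-k} theta_i * theta_{i+k},
and rho(k) = gamma(k) / gamma(0). Sigma^2 cancels.
  numerator   = (1)*(-0.582) + (-0.436)*(0.173) = -0.657428.
  denominator = (1)^2 + (-0.436)^2 + (-0.582)^2 + (0.173)^2 = 1.558749.
  rho(2) = -0.657428 / 1.558749 = -0.4218.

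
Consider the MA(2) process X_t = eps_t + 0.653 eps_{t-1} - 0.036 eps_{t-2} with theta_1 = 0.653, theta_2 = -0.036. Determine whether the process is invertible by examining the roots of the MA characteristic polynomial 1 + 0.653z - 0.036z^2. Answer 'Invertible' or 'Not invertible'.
\text{Invertible}

The MA(q) characteristic polynomial is P(z) = 1 + 0.653z - 0.036z^2.
Invertibility requires all roots to lie outside the unit circle, i.e. |z| > 1 for every root.
Set 1 + (0.653) z + (-0.036) z^2 = 0, i.e. a z^2 + b z + c = 0 with a = -0.036, b = 0.653, c = 1.
Discriminant D = b^2 - 4ac = (0.653)^2 - 4*(-0.036)*1 = 0.426409 - (-0.144) = 0.570409.
D >= 0, so the roots are real: z = (-b +/- sqrt(D)) / (2a) = (-0.653 +/- 0.755254) / (-0.072).
  z_1 = (-0.653 + 0.755254) / (-0.072) = -1.4202,   |z_1| = 1.4202.
  z_2 = (-0.653 - 0.755254) / (-0.072) = 19.5591,   |z_2| = 19.5591.
Moduli of all roots: 1.4202, 19.5591.
All moduli strictly greater than 1? Yes.
Verdict: Invertible.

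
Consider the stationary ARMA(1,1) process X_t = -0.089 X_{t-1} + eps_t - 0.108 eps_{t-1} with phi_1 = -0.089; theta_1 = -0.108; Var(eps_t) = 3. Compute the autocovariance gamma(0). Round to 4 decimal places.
\gamma(0) = 3.1174

Multiply the model equation by X_{t-k} and take expectations. With theta_0 = psi_0 = 1 and psi_j the MA(infinity) weights, this gives
  gamma(k) - sum_i phi_i gamma(k-i) = c_k,
  c_k = sigma^2 * sum_{j=k..q} theta_j psi_{j-k}   (c_k = 0 for k > q),
using gamma(-m) = gamma(m).
psi-weights needed (psi_j = theta_j + sum_i phi_i psi_{j-i}):
  psi_1 = theta_1 + phi_1 = -0.108 + (-0.089) = -0.197
Right-hand sides:
  c_0 = sigma^2 (1 + theta_1 psi_1) = 3 * (1 + (-0.108)(-0.197)) = 3 * 1.021276 = 3.063828
  c_1 = sigma^2 theta_1 = 3 * (-0.108) = -0.324
  c_2 = 0
Equations for k = 0 and k = 1 (AR order 1):
  gamma(0) = phi_1 gamma(1) + c_0
  gamma(1) = phi_1 gamma(0) + c_1
Substituting the second into the first: gamma(0) (1 - phi_1^2) = c_0 + phi_1 c_1, so
  gamma(0) = (c_0 + phi_1 c_1) / (1 - phi_1^2) = (3.063828 + (-0.089)(-0.324)) / (1 - (-0.089)^2) = 3.092664 / 0.992079 = 3.117357.
Therefore gamma(0) = 3.1174 (to 4 decimal places).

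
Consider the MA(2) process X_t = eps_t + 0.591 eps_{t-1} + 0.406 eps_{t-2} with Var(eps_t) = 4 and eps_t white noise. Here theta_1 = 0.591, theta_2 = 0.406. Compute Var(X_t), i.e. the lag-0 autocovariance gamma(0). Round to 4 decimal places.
\gamma(0) = 6.0565

For an MA(q) process X_t = eps_t + sum_i theta_i eps_{t-i} with
Var(eps_t) = sigma^2, the variance is
  gamma(0) = sigma^2 * (1 + sum_i theta_i^2).
  sum_i theta_i^2 = (0.591)^2 + (0.406)^2 = 0.349281 + 0.164836 = 0.514117.
  gamma(0) = 4 * (1 + 0.514117) = 4 * 1.514117 = 6.056468, which rounds to 6.0565.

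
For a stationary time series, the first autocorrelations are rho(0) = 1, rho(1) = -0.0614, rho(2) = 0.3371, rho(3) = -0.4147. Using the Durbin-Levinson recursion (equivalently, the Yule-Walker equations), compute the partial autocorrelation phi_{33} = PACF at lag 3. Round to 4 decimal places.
\phi_{33} = -0.4300

The PACF at lag k is phi_{kk}, the last component of the solution
to the Yule-Walker system G_k phi = r_k where
  (G_k)_{ij} = rho(|i - j|), (r_k)_i = rho(i), i,j = 1..k.
Equivalently, Durbin-Levinson gives phi_{kk} iteratively:
  phi_{11} = rho(1)
  phi_{kk} = [rho(k) - sum_{j=1..k-1} phi_{k-1,j} rho(k-j)]
            / [1 - sum_{j=1..k-1} phi_{k-1,j} rho(j)],
  phi_{k,j} = phi_{k-1,j} - phi_{kk} phi_{k-1,k-j},  j = 1..k-1.
Step k = 1:
  phi_11 = rho(1) = -0.0614.
Step k = 2:
  phi_22 = [rho(2) - phi_11 rho(1)] / [1 - phi_11 rho(1)] = [0.3371 - (-0.0614)(-0.0614)] / [1 - (-0.0614)(-0.0614)]
         = 0.33333004 / 0.99623004 = 0.334591.
  Update: phi_21 = phi_11 - phi_22 phi_11 = -0.0614 - (0.334591)(-0.0614) = -0.040856.
Step k = 3:
  phi_33 = [rho(3) - phi_21 rho(2) - phi_22 rho(1)] / [1 - phi_21 rho(1) - phi_22 rho(2)]
    numerator   = -0.4147 - (-0.040856)(0.3371) - (0.334591)(-0.0614) = -0.3803835
    denominator = 1 - (-0.040856)(-0.0614) - (0.334591)(0.3371) = 0.88470066
  phi_33 = -0.3803835 / 0.88470066 = -0.43.
Therefore phi_{33} = -0.4300.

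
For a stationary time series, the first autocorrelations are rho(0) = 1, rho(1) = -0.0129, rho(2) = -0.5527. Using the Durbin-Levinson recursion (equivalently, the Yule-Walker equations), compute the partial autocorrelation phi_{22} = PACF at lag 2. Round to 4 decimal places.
\phi_{22} = -0.5530

The PACF at lag k is phi_{kk}, the last component of the solution
to the Yule-Walker system G_k phi = r_k where
  (G_k)_{ij} = rho(|i - j|), (r_k)_i = rho(i), i,j = 1..k.
Equivalently, Durbin-Levinson gives phi_{kk} iteratively:
  phi_{11} = rho(1)
  phi_{kk} = [rho(k) - sum_{j=1..k-1} phi_{k-1,j} rho(k-j)]
            / [1 - sum_{j=1..k-1} phi_{k-1,j} rho(j)],
  phi_{k,j} = phi_{k-1,j} - phi_{kk} phi_{k-1,k-j},  j = 1..k-1.
Step k = 1:
  phi_11 = rho(1) = -0.0129.
Step k = 2:
  phi_22 = [rho(2) - phi_11 rho(1)] / [1 - phi_11 rho(1)] = [-0.5527 - (-0.0129)(-0.0129)] / [1 - (-0.0129)(-0.0129)]
         = -0.55286641 / 0.99983359 = -0.553.
Therefore phi_{22} = -0.5530.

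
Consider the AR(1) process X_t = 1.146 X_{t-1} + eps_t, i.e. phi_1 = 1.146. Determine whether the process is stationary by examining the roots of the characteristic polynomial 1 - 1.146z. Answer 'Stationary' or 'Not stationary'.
\text{Not stationary}

The AR(p) characteristic polynomial is P(z) = 1 - 1.146z.
Stationarity requires all roots to lie outside the unit circle, i.e. |z| > 1 for every root.
This is linear in z: 1 + (-1.146) z = 0  =>  z = -1/(-1.146) = 0.8726,  |z| = 0.8726.
Moduli of all roots: 0.8726.
All moduli strictly greater than 1? No.
Verdict: Not stationary.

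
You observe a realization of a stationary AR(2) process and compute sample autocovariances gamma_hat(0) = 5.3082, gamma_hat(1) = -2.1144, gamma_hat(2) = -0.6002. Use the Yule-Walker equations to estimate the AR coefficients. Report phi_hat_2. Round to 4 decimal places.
\hat\phi_{2} = -0.3230

The Yule-Walker equations for an AR(p) process read, in matrix form,
  Gamma_p phi = r_p,   with   (Gamma_p)_{ij} = gamma(|i - j|),
                       (r_p)_i = gamma(i),   i,j = 1..p.
Substitute the sample gammas (Toeplitz matrix and right-hand side of size 2):
  Gamma_p = [[5.3082, -2.1144], [-2.1144, 5.3082]]
  r_p     = [-2.1144, -0.6002]
Written out:
  5.3082 phi_1 - 2.1144 phi_2 = -2.1144
  -2.1144 phi_1 + 5.3082 phi_2 = -0.6002
Solve by Cramer's rule:
  det = gamma(0)^2 - gamma(1)^2 = (5.3082)^2 - (-2.1144)^2 = 28.17698724 - 4.47068736 = 23.70629988
  phi_hat_1 = [gamma(1) gamma(0) - gamma(1) gamma(2)] / det = [(-2.1144)(5.3082) - (-2.1144)(-0.6002)] / 23.70629988 = -12.49272096 / 23.70629988 = -0.527
  phi_hat_2 = [gamma(0) gamma(2) - gamma(1)^2] / det = [(5.3082)(-0.6002) - (-2.1144)^2] / 23.70629988 = -7.656669 / 23.70629988 = -0.323
So phi_hat = [-0.5270, -0.3230].
Therefore phi_hat_2 = -0.3230.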